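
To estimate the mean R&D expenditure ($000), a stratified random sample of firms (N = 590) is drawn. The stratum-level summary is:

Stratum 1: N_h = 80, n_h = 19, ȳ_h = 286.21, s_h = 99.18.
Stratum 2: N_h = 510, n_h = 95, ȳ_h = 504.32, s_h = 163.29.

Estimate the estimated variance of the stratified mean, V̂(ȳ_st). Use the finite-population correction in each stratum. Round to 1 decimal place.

V̂(ȳ_st) ≈ 177.9

V̂(ȳ_st) = Σ W_h² (1 − n_h/N_h) s_h²/n_h, with W_h = N_h/N and N = 590:
  stratum 1: (80/590)²·(1 − 19/80)·99.18²/19 = 7.25789
  stratum 2: (510/590)²·(1 − 95/510)·163.29²/95 = 170.651
V̂(ȳ_st) = 177.909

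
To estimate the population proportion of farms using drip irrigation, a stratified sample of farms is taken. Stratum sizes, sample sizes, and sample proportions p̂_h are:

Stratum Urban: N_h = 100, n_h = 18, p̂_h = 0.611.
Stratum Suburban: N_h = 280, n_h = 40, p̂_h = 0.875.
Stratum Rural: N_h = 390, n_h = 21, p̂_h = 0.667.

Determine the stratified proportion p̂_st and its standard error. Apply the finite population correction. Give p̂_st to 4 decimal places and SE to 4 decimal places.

N = 770; stratum weights W_h = N_h/N.
p̂_st = Σ W_h p̂_h = (100·0.611 + 280·0.875 + 390·0.667)/770 = 0.73536
V̂(p̂_st) = Σ W_h² (1 − n_h/N_h) p̂_h(1−p̂_h)/(n_h−1):
  stratum Urban: (100/770)²·(1 − 18/100)·0.611·0.389/17 = 0.000193363
  stratum Suburban: (280/770)²·(1 − 40/280)·0.875·0.125/39 = 0.000317864
  stratum Rural: (390/770)²·(1 − 21/390)·0.667·0.333/20 = 0.00269556
V̂(p̂_st) = 0.00320679; SE = √V̂ = 0.0566285

p̂_st ≈ 0.7354, SE ≈ 0.0566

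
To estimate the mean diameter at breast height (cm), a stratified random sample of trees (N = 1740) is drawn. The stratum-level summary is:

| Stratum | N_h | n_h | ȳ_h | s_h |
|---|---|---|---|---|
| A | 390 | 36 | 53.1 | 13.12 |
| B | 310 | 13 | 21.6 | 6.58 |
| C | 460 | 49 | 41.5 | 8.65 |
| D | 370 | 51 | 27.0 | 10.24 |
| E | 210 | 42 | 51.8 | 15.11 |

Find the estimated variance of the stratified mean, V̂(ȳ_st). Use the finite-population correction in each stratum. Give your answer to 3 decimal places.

V̂(ȳ_st) ≈ 0.558

V̂(ȳ_st) = Σ W_h² (1 − n_h/N_h) s_h²/n_h, with W_h = N_h/N and N = 1740:
  stratum A: (390/1740)²·(1 − 36/390)·13.12²/36 = 0.218039
  stratum B: (310/1740)²·(1 − 13/310)·6.58²/13 = 0.101281
  stratum C: (460/1740)²·(1 − 49/460)·8.65²/49 = 0.0953536
  stratum D: (370/1740)²·(1 − 51/370)·10.24²/51 = 0.0801537
  stratum E: (210/1740)²·(1 − 42/210)·15.11²/42 = 0.0633446
V̂(ȳ_st) = 0.558172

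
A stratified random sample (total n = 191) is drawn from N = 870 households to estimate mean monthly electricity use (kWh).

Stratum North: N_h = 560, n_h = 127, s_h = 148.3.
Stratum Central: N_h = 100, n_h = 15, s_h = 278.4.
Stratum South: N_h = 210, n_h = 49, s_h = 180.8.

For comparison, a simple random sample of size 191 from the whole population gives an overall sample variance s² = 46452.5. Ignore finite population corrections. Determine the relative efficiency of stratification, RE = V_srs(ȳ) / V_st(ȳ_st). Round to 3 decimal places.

RE ≈ 1.360

V̂(ȳ_st) = Σ W_h² s_h²/n_h, with W_h = N_h/N and N = 870:
  stratum North: (560/870)²·148.3²/127 = 71.749
  stratum Central: (100/870)²·278.4²/15 = 68.2667
  stratum South: (210/870)²·180.8²/49 = 38.8688
V_st = 178.884
V_srs = s²/n = 46452.5/191 = 243.207
Relative efficiency = V_srs / V_st = 243.207/178.884 = 1.3596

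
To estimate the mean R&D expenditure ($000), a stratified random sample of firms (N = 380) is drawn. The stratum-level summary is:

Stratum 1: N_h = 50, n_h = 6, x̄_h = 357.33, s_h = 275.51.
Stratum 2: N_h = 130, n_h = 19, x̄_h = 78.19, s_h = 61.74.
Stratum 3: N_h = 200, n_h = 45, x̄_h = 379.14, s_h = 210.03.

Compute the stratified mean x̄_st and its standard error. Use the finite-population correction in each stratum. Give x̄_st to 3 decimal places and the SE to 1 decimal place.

x̄_st ≈ 273.314, SE ≈ 20.6

x̄_st = Σ W_h x̄_h = (50·357.33 + 130·78.19 + 200·379.14)/380 = 273.31368
V̂(x̄_st) = Σ W_h² (1 − n_h/N_h) s_h²/n_h, with W_h = N_h/N and N = 380:
  stratum 1: (50/380)²·(1 − 6/50)·275.51²/6 = 192.743
  stratum 2: (130/380)²·(1 − 19/130)·61.74²/19 = 20.0484
  stratum 3: (200/380)²·(1 − 45/200)·210.03²/45 = 210.448
V̂(x̄_st) = 423.239
SE(x̄_st) = √423.239 = 20.5728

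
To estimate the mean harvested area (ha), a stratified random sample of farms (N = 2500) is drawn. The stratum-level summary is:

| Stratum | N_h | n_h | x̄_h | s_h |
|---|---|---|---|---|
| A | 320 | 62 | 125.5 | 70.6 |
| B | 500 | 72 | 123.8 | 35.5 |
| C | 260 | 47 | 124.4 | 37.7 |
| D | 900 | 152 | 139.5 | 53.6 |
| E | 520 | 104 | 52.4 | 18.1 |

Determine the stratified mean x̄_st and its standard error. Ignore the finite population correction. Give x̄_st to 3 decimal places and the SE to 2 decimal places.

x̄_st ≈ 114.881, SE ≈ 2.22

x̄_st = Σ W_h x̄_h = (320·125.5 + 500·123.8 + 260·124.4 + 900·139.5 + 520·52.4)/2500 = 114.88080
V̂(x̄_st) = Σ W_h² s_h²/n_h, with W_h = N_h/N and N = 2500:
  stratum A: (320/2500)²·70.6²/62 = 1.31716
  stratum B: (500/2500)²·35.5²/72 = 0.700139
  stratum C: (260/2500)²·37.7²/47 = 0.327078
  stratum D: (900/2500)²·53.6²/152 = 2.44958
  stratum E: (520/2500)²·18.1²/104 = 0.136286
V̂(x̄_st) = 4.93024
SE(x̄_st) = √4.93024 = 2.22041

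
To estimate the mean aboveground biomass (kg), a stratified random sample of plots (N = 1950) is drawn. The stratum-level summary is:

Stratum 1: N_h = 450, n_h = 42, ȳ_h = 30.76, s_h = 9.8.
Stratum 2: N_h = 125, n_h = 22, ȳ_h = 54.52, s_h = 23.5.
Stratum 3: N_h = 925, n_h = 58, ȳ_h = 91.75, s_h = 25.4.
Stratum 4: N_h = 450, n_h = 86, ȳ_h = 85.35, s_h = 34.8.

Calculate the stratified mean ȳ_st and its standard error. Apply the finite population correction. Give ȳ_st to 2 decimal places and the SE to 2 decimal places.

ȳ_st ≈ 73.81, SE ≈ 1.77

ȳ_st = Σ W_h ȳ_h = (450·30.76 + 125·54.52 + 925·91.75 + 450·85.35)/1950 = 73.81192
V̂(ȳ_st) = Σ W_h² (1 − n_h/N_h) s_h²/n_h, with W_h = N_h/N and N = 1950:
  stratum 1: (450/1950)²·(1 − 42/450)·9.8²/42 = 0.110409
  stratum 2: (125/1950)²·(1 − 22/125)·23.5²/22 = 0.0849945
  stratum 3: (925/1950)²·(1 − 58/925)·25.4²/58 = 2.34602
  stratum 4: (450/1950)²·(1 − 86/450)·34.8²/86 = 0.606603
V̂(ȳ_st) = 3.14802
SE(ȳ_st) = √3.14802 = 1.77427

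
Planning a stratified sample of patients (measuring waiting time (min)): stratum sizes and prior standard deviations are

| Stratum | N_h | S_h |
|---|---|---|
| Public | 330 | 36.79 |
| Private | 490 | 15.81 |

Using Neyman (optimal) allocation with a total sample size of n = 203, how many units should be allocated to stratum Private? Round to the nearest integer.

Neyman allocation: n_h = n · N_h S_h / Σ N_i S_i, with n = 203.
  stratum Public: N_h·S_h = 330·36.79 = 12140.70
  stratum Private: N_h·S_h = 490·15.81 = 7746.90
Σ N_h S_h = 19887.60
n for stratum Private = 203·7746.90/19887.60 = 79.075 → 79

79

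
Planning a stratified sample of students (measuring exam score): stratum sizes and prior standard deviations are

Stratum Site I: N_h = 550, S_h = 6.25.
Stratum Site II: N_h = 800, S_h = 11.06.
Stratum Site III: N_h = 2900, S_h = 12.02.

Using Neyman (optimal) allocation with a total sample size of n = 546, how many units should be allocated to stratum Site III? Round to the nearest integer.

404

Neyman allocation: n_h = n · N_h S_h / Σ N_i S_i, with n = 546.
  stratum Site I: N_h·S_h = 550·6.25 = 3437.50
  stratum Site II: N_h·S_h = 800·11.06 = 8848.00
  stratum Site III: N_h·S_h = 2900·12.02 = 34858.00
Σ N_h S_h = 47143.50
n for stratum Site III = 546·34858.00/47143.50 = 403.714 → 404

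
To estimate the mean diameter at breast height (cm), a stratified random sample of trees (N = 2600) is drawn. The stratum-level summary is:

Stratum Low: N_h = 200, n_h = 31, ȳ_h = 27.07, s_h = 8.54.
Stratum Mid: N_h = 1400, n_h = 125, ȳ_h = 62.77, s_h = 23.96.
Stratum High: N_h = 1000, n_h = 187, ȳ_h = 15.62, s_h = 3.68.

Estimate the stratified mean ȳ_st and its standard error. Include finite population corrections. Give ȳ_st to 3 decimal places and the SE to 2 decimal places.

ȳ_st = Σ W_h ȳ_h = (200·27.07 + 1400·62.77 + 1000·15.62)/2600 = 41.88923
V̂(ȳ_st) = Σ W_h² (1 − n_h/N_h) s_h²/n_h, with W_h = N_h/N and N = 2600:
  stratum Low: (200/2600)²·(1 − 31/200)·8.54²/31 = 0.0117632
  stratum Mid: (1400/2600)²·(1 − 125/1400)·23.96²/125 = 1.2127
  stratum High: (1000/2600)²·(1 − 187/1000)·3.68²/187 = 0.00870959
V̂(ȳ_st) = 1.23318
SE(ȳ_st) = √1.23318 = 1.11049

ȳ_st ≈ 41.889, SE ≈ 1.11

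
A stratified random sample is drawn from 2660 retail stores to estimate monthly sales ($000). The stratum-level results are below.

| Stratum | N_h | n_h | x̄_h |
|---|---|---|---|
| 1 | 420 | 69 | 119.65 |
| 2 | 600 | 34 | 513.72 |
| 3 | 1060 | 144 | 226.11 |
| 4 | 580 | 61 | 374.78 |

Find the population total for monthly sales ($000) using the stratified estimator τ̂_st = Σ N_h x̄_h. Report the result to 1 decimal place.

τ̂_st = Σ N_h x̄_h = 420·119.65 + 600·513.72 + 1060·226.11 + 580·374.78 = 815534.0

τ̂_st ≈ 815534.0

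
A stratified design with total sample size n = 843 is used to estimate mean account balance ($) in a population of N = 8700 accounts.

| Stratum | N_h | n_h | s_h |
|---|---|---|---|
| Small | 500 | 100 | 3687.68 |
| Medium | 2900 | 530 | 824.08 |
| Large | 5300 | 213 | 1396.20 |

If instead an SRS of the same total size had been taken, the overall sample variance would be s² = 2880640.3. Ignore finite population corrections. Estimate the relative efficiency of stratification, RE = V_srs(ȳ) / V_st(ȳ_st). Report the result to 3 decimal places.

RE ≈ 0.857

V̂(ȳ_st) = Σ W_h² s_h²/n_h, with W_h = N_h/N and N = 8700:
  stratum Small: (500/8700)²·3687.68²/100 = 449.167
  stratum Medium: (2900/8700)²·824.08²/530 = 142.371
  stratum Large: (5300/8700)²·1396.20²/213 = 3396.48
V_st = 3988.02
V_srs = s²/n = 2880640.3/843 = 3417.13
Relative efficiency = V_srs / V_st = 3417.13/3988.02 = 0.8568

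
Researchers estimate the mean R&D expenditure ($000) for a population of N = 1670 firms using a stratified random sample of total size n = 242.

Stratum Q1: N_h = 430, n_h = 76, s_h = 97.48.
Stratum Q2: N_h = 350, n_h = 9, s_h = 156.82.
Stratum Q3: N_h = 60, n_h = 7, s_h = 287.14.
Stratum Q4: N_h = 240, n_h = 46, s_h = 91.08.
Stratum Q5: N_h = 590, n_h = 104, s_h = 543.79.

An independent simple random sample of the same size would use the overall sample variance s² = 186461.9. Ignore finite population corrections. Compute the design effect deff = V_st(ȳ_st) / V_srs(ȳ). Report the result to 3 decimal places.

V̂(ȳ_st) = Σ W_h² s_h²/n_h, with W_h = N_h/N and N = 1670:
  stratum Q1: (430/1670)²·97.48²/76 = 8.28937
  stratum Q2: (350/1670)²·156.82²/9 = 120.023
  stratum Q3: (60/1670)²·287.14²/7 = 15.204
  stratum Q4: (240/1670)²·91.08²/46 = 3.72458
  stratum Q5: (590/1670)²·543.79²/104 = 354.895
V_st = 502.136
V_srs = s²/n = 186461.9/242 = 770.504
deff = V_st / V_srs = 502.136/770.504 = 0.6517

deff ≈ 0.652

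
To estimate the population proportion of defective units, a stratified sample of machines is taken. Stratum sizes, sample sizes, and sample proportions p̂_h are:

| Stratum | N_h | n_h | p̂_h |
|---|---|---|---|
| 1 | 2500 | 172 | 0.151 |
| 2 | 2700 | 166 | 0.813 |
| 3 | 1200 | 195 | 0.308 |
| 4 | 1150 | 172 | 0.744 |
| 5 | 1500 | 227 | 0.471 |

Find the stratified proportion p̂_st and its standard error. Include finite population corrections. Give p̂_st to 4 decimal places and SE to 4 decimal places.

p̂_st ≈ 0.4977, SE ≈ 0.0137

N = 9050; stratum weights W_h = N_h/N.
p̂_st = Σ W_h p̂_h = (2500·0.151 + 2700·0.813 + 1200·0.308 + 1150·0.744 + 1500·0.471)/9050 = 0.49771
V̂(p̂_st) = Σ W_h² (1 − n_h/N_h) p̂_h(1−p̂_h)/(n_h−1):
  stratum 1: (2500/9050)²·(1 − 172/2500)·0.151·0.849/171 = 5.32739e-05
  stratum 2: (2700/9050)²·(1 − 166/2700)·0.813·0.187/165 = 7.697e-05
  stratum 3: (1200/9050)²·(1 − 195/1200)·0.308·0.692/194 = 1.61773e-05
  stratum 4: (1150/9050)²·(1 − 172/1150)·0.744·0.256/171 = 1.52952e-05
  stratum 5: (1500/9050)²·(1 − 227/1500)·0.471·0.529/226 = 2.57034e-05
V̂(p̂_st) = 0.00018742; SE = √V̂ = 0.0136901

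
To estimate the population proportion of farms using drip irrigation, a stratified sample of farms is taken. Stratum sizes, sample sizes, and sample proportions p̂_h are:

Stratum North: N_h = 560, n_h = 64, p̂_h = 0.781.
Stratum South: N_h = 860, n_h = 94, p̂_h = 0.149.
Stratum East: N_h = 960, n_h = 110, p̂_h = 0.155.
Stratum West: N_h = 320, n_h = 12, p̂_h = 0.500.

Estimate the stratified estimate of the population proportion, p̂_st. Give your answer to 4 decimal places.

p̂_st ≈ 0.3238

N = 2700; stratum weights W_h = N_h/N.
p̂_st = Σ W_h p̂_h = (560·0.781 + 860·0.149 + 960·0.155 + 320·0.500)/2700 = 0.32381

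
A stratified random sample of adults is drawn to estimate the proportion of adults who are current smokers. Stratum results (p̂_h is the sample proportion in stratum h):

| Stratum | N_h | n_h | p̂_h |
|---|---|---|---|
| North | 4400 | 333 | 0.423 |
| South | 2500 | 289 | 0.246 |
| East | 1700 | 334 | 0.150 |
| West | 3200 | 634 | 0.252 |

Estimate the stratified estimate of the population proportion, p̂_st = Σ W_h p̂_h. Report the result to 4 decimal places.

p̂_st ≈ 0.2998

N = 11800; stratum weights W_h = N_h/N.
p̂_st = Σ W_h p̂_h = (4400·0.423 + 2500·0.246 + 1700·0.150 + 3200·0.252)/11800 = 0.29980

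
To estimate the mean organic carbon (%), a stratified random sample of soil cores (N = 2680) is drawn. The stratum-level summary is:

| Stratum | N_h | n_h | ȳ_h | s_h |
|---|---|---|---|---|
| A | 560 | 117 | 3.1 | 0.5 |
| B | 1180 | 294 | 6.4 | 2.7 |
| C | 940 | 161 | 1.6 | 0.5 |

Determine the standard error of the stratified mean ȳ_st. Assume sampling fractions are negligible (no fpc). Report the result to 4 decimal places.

SE(ȳ_st) ≈ 0.0714

V̂(ȳ_st) = Σ W_h² s_h²/n_h, with W_h = N_h/N and N = 2680:
  stratum A: (560/2680)²·0.5²/117 = 9.32955e-05
  stratum B: (1180/2680)²·2.7²/294 = 0.00480701
  stratum C: (940/2680)²·0.5²/161 = 0.000191029
V̂(ȳ_st) = 0.00509133
SE(ȳ_st) = √0.00509133 = 0.0713536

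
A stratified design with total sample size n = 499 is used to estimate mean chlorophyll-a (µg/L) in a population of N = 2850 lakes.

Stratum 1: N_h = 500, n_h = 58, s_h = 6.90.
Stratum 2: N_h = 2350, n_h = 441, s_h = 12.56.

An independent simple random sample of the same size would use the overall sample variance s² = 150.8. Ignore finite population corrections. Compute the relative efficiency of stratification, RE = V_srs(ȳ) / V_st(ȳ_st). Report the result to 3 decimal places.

V̂(ȳ_st) = Σ W_h² s_h²/n_h, with W_h = N_h/N and N = 2850:
  stratum 1: (500/2850)²·6.90²/58 = 0.0252651
  stratum 2: (2350/2850)²·12.56²/441 = 0.243213
V_st = 0.268478
V_srs = s²/n = 150.8/499 = 0.302204
Relative efficiency = V_srs / V_st = 0.302204/0.268478 = 1.1256

RE ≈ 1.126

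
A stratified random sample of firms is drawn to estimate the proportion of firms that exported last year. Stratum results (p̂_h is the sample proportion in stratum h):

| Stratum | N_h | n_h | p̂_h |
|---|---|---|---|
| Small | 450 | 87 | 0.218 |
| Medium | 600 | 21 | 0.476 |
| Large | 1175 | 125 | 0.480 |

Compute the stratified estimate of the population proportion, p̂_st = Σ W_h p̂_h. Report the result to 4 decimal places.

N = 2225; stratum weights W_h = N_h/N.
p̂_st = Σ W_h p̂_h = (450·0.218 + 600·0.476 + 1175·0.480)/2225 = 0.42593

p̂_st ≈ 0.4259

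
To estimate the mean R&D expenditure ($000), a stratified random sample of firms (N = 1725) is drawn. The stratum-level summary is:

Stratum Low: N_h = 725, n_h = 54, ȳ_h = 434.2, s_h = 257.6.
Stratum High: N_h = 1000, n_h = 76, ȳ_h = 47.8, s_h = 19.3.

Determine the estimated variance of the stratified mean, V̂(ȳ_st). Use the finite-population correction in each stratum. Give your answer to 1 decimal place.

V̂(ȳ_st) ≈ 202.4

V̂(ȳ_st) = Σ W_h² (1 − n_h/N_h) s_h²/n_h, with W_h = N_h/N and N = 1725:
  stratum Low: (725/1725)²·(1 − 54/725)·257.6²/54 = 200.9
  stratum High: (1000/1725)²·(1 − 76/1000)·19.3²/76 = 1.52193
V̂(ȳ_st) = 202.422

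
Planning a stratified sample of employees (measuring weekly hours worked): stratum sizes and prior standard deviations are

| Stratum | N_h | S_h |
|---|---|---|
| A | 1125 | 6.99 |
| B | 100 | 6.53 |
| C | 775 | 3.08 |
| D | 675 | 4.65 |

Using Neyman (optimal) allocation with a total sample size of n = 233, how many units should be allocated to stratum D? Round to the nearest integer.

Neyman allocation: n_h = n · N_h S_h / Σ N_i S_i, with n = 233.
  stratum A: N_h·S_h = 1125·6.99 = 7863.75
  stratum B: N_h·S_h = 100·6.53 = 653.00
  stratum C: N_h·S_h = 775·3.08 = 2387.00
  stratum D: N_h·S_h = 675·4.65 = 3138.75
Σ N_h S_h = 14042.50
n for stratum D = 233·3138.75/14042.50 = 52.080 → 52

52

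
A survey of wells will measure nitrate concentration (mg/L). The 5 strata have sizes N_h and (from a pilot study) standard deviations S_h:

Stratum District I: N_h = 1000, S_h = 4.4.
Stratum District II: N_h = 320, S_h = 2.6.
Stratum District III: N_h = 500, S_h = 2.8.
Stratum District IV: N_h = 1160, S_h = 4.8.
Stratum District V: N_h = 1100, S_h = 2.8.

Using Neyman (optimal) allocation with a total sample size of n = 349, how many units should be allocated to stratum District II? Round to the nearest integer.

Neyman allocation: n_h = n · N_h S_h / Σ N_i S_i, with n = 349.
  stratum District I: N_h·S_h = 1000·4.4 = 4400.00
  stratum District II: N_h·S_h = 320·2.6 = 832.00
  stratum District III: N_h·S_h = 500·2.8 = 1400.00
  stratum District IV: N_h·S_h = 1160·4.8 = 5568.00
  stratum District V: N_h·S_h = 1100·2.8 = 3080.00
Σ N_h S_h = 15280.00
n for stratum District II = 349·832.00/15280.00 = 19.003 → 19

19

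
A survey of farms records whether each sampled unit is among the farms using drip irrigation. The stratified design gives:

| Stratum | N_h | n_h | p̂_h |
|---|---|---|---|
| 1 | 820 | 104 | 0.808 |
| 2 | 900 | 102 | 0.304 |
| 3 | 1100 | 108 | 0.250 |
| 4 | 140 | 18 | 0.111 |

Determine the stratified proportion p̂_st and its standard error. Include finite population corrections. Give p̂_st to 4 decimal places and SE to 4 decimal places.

N = 2960; stratum weights W_h = N_h/N.
p̂_st = Σ W_h p̂_h = (820·0.808 + 900·0.304 + 1100·0.250 + 140·0.111)/2960 = 0.41443
V̂(p̂_st) = Σ W_h² (1 − n_h/N_h) p̂_h(1−p̂_h)/(n_h−1):
  stratum 1: (820/2960)²·(1 − 104/820)·0.808·0.192/103 = 0.00010093
  stratum 2: (900/2960)²·(1 − 102/900)·0.304·0.696/101 = 0.000171721
  stratum 3: (1100/2960)²·(1 − 108/1100)·0.250·0.750/107 = 0.000218242
  stratum 4: (140/2960)²·(1 − 18/140)·0.111·0.889/17 = 1.13157e-05
V̂(p̂_st) = 0.000502208; SE = √V̂ = 0.02241

p̂_st ≈ 0.4144, SE ≈ 0.0224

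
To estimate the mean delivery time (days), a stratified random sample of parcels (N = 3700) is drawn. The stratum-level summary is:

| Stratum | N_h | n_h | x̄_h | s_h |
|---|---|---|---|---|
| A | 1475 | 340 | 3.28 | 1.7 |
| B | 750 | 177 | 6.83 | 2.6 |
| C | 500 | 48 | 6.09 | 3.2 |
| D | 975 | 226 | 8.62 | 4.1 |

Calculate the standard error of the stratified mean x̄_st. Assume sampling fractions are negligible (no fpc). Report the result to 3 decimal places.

SE(x̄_st) ≈ 0.109

V̂(x̄_st) = Σ W_h² s_h²/n_h, with W_h = N_h/N and N = 3700:
  stratum A: (1475/3700)²·1.7²/340 = 0.00135083
  stratum B: (750/3700)²·2.6²/177 = 0.00156925
  stratum C: (500/3700)²·3.2²/48 = 0.00389579
  stratum D: (975/3700)²·4.1²/226 = 0.00516494
V̂(x̄_st) = 0.0119808
SE(x̄_st) = √0.0119808 = 0.109457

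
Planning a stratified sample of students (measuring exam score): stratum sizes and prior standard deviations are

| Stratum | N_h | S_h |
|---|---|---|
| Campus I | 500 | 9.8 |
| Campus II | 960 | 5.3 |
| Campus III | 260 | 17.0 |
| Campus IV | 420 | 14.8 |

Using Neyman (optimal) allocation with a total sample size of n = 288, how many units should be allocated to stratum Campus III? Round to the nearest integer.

62

Neyman allocation: n_h = n · N_h S_h / Σ N_i S_i, with n = 288.
  stratum Campus I: N_h·S_h = 500·9.8 = 4900.00
  stratum Campus II: N_h·S_h = 960·5.3 = 5088.00
  stratum Campus III: N_h·S_h = 260·17.0 = 4420.00
  stratum Campus IV: N_h·S_h = 420·14.8 = 6216.00
Σ N_h S_h = 20624.00
n for stratum Campus III = 288·4420.00/20624.00 = 61.722 → 62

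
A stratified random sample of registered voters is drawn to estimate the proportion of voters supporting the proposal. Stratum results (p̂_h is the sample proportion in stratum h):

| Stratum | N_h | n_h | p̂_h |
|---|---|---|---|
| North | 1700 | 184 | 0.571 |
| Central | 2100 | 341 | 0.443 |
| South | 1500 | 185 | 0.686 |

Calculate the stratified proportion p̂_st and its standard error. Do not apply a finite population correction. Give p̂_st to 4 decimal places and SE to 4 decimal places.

N = 5300; stratum weights W_h = N_h/N.
p̂_st = Σ W_h p̂_h = (1700·0.571 + 2100·0.443 + 1500·0.686)/5300 = 0.55283
V̂(p̂_st) = Σ W_h² p̂_h(1−p̂_h)/(n_h−1):
  stratum North: (1700/5300)²·0.571·0.429/183 = 0.000137717
  stratum Central: (2100/5300)²·0.443·0.557/340 = 0.000113938
  stratum South: (1500/5300)²·0.686·0.314/184 = 9.37706e-05
V̂(p̂_st) = 0.000345425; SE = √V̂ = 0.0185856

p̂_st ≈ 0.5528, SE ≈ 0.0186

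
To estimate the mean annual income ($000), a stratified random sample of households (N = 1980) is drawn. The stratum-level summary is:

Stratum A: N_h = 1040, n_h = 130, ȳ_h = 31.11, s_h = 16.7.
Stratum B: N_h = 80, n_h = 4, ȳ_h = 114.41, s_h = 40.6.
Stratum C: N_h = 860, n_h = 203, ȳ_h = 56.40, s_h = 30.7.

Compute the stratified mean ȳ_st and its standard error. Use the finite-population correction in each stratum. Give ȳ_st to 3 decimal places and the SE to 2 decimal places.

ȳ_st = Σ W_h ȳ_h = (1040·31.11 + 80·114.41 + 860·56.40)/1980 = 45.46020
V̂(ȳ_st) = Σ W_h² (1 − n_h/N_h) s_h²/n_h, with W_h = N_h/N and N = 1980:
  stratum A: (1040/1980)²·(1 − 130/1040)·16.7²/130 = 0.517886
  stratum B: (80/1980)²·(1 − 4/80)·40.6²/4 = 0.639095
  stratum C: (860/1980)²·(1 − 203/860)·30.7²/203 = 0.669136
V̂(ȳ_st) = 1.82612
SE(ȳ_st) = √1.82612 = 1.35134

ȳ_st ≈ 45.460, SE ≈ 1.35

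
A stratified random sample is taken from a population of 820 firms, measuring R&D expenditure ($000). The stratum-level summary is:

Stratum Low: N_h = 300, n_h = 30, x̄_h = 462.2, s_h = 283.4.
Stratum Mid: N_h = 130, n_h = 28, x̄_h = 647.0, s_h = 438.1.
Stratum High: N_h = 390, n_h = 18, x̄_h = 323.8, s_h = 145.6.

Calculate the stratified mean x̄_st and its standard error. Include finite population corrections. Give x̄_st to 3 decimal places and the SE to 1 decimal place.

x̄_st = Σ W_h x̄_h = (300·462.2 + 130·647.0 + 390·323.8)/820 = 425.67317
V̂(x̄_st) = Σ W_h² (1 − n_h/N_h) s_h²/n_h, with W_h = N_h/N and N = 820:
  stratum Low: (300/820)²·(1 − 30/300)·283.4²/30 = 322.504
  stratum Mid: (130/820)²·(1 − 28/130)·438.1²/28 = 135.177
  stratum High: (390/820)²·(1 − 18/390)·145.6²/18 = 254.115
V̂(x̄_st) = 711.797
SE(x̄_st) = √711.797 = 26.6795

x̄_st ≈ 425.673, SE ≈ 26.7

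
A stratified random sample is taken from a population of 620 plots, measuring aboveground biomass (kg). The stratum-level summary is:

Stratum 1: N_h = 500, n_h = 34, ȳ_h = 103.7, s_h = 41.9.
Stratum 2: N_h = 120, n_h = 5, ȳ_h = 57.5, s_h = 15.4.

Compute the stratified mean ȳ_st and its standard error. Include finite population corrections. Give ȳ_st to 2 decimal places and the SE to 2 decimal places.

ȳ_st ≈ 94.76, SE ≈ 5.74

ȳ_st = Σ W_h ȳ_h = (500·103.7 + 120·57.5)/620 = 94.75806
V̂(ȳ_st) = Σ W_h² (1 − n_h/N_h) s_h²/n_h, with W_h = N_h/N and N = 620:
  stratum 1: (500/620)²·(1 − 34/500)·41.9²/34 = 31.2984
  stratum 2: (120/620)²·(1 − 5/120)·15.4²/5 = 1.70281
V̂(ȳ_st) = 33.0012
SE(ȳ_st) = √33.0012 = 5.74467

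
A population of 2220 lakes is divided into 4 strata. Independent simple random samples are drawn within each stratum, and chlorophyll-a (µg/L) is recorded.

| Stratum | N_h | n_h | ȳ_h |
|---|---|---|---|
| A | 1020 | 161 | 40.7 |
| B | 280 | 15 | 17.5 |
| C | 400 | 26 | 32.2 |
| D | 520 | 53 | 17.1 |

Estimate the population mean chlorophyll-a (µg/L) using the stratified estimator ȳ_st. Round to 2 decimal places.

N = Σ N_h = 2220. Stratum weights W_h = N_h/N.
ȳ_st = (1020·40.7 + 280·17.5 + 400·32.2 + 520·17.1) / 2220 = 30.7144

ȳ_st ≈ 30.71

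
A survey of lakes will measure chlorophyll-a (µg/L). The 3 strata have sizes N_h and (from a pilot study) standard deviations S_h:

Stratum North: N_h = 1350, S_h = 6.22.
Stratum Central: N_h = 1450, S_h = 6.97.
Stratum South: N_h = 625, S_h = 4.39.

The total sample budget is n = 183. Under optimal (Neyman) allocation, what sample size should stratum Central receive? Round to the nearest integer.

87

Neyman allocation: n_h = n · N_h S_h / Σ N_i S_i, with n = 183.
  stratum North: N_h·S_h = 1350·6.22 = 8397.00
  stratum Central: N_h·S_h = 1450·6.97 = 10106.50
  stratum South: N_h·S_h = 625·4.39 = 2743.75
Σ N_h S_h = 21247.25
n for stratum Central = 183·10106.50/21247.25 = 87.046 → 87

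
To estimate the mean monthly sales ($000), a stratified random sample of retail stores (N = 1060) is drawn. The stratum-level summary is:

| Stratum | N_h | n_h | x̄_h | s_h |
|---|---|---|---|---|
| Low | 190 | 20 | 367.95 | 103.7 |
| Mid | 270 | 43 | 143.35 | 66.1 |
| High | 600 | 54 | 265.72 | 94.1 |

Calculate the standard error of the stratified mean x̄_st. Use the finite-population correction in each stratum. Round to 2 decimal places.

SE(x̄_st) ≈ 8.30

V̂(x̄_st) = Σ W_h² (1 − n_h/N_h) s_h²/n_h, with W_h = N_h/N and N = 1060:
  stratum Low: (190/1060)²·(1 − 20/190)·103.7²/20 = 15.4568
  stratum Mid: (270/1060)²·(1 − 43/270)·66.1²/43 = 5.54258
  stratum High: (600/1060)²·(1 − 54/600)·94.1²/54 = 47.8099
V̂(x̄_st) = 68.8092
SE(x̄_st) = √68.8092 = 8.29513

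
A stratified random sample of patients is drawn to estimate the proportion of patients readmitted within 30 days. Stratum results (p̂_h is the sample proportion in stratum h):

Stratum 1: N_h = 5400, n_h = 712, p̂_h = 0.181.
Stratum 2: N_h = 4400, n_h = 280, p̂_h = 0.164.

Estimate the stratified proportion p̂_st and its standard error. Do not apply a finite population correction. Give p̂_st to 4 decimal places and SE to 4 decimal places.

p̂_st ≈ 0.1734, SE ≈ 0.0127

N = 9800; stratum weights W_h = N_h/N.
p̂_st = Σ W_h p̂_h = (5400·0.181 + 4400·0.164)/9800 = 0.17337
V̂(p̂_st) = Σ W_h² p̂_h(1−p̂_h)/(n_h−1):
  stratum 1: (5400/9800)²·0.181·0.819/711 = 6.33036e-05
  stratum 2: (4400/9800)²·0.164·0.836/279 = 9.90602e-05
V̂(p̂_st) = 0.000162364; SE = √V̂ = 0.0127422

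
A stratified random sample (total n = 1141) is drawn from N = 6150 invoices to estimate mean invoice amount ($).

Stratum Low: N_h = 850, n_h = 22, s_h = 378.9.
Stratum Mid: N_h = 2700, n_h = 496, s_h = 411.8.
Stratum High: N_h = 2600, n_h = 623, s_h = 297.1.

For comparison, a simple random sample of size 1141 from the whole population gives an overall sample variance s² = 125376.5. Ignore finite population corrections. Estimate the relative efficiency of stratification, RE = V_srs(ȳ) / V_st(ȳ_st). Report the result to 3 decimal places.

RE ≈ 0.509

V̂(ȳ_st) = Σ W_h² s_h²/n_h, with W_h = N_h/N and N = 6150:
  stratum Low: (850/6150)²·378.9²/22 = 124.656
  stratum Mid: (2700/6150)²·411.8²/496 = 65.8974
  stratum High: (2600/6150)²·297.1²/623 = 25.3229
V_st = 215.877
V_srs = s²/n = 125376.5/1141 = 109.883
Relative efficiency = V_srs / V_st = 109.883/215.877 = 0.5090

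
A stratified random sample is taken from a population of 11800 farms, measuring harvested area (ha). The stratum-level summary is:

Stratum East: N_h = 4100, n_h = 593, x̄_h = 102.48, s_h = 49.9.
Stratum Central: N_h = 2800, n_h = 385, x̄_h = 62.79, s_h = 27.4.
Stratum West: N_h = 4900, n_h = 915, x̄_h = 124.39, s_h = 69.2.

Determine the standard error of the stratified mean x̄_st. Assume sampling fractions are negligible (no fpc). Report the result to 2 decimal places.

SE(x̄_st) ≈ 1.23

V̂(x̄_st) = Σ W_h² s_h²/n_h, with W_h = N_h/N and N = 11800:
  stratum East: (4100/11800)²·49.9²/593 = 0.506932
  stratum Central: (2800/11800)²·27.4²/385 = 0.109797
  stratum West: (4900/11800)²·69.2²/915 = 0.902442
V̂(x̄_st) = 1.51917
SE(x̄_st) = √1.51917 = 1.23255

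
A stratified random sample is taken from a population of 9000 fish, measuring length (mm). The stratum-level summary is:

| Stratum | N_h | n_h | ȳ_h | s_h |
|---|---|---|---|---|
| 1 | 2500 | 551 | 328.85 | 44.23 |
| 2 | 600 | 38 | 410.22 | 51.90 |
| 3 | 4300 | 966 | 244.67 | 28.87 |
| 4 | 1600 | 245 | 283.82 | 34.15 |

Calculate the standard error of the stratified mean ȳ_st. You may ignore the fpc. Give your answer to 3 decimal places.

V̂(ȳ_st) = Σ W_h² s_h²/n_h, with W_h = N_h/N and N = 9000:
  stratum 1: (2500/9000)²·44.23²/551 = 0.273954
  stratum 2: (600/9000)²·51.90²/38 = 0.315042
  stratum 3: (4300/9000)²·28.87²/966 = 0.196956
  stratum 4: (1600/9000)²·34.15²/245 = 0.150442
V̂(ȳ_st) = 0.936394
SE(ȳ_st) = √0.936394 = 0.967674

SE(ȳ_st) ≈ 0.968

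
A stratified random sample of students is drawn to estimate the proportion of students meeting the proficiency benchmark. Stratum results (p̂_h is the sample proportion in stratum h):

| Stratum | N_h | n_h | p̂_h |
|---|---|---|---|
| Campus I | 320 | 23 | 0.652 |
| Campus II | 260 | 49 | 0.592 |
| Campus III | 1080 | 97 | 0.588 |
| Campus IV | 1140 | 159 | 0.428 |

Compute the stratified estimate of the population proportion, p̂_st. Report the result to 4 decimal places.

N = 2800; stratum weights W_h = N_h/N.
p̂_st = Σ W_h p̂_h = (320·0.652 + 260·0.592 + 1080·0.588 + 1140·0.428)/2800 = 0.53054

p̂_st ≈ 0.5305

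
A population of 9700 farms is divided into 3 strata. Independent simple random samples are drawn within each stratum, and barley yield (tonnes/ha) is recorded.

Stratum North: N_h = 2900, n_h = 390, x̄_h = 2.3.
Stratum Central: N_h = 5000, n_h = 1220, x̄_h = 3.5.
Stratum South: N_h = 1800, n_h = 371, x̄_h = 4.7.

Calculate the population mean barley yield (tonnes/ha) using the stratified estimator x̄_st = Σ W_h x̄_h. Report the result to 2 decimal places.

N = Σ N_h = 9700. Stratum weights W_h = N_h/N.
x̄_st = (2900·2.3 + 5000·3.5 + 1800·4.7) / 9700 = 3.3639

x̄_st ≈ 3.36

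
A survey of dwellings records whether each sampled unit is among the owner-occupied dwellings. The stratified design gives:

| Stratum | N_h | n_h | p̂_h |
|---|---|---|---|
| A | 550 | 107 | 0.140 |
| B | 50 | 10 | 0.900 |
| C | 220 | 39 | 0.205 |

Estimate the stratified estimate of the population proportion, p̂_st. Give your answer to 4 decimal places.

N = 820; stratum weights W_h = N_h/N.
p̂_st = Σ W_h p̂_h = (550·0.140 + 50·0.900 + 220·0.205)/820 = 0.20378

p̂_st ≈ 0.2038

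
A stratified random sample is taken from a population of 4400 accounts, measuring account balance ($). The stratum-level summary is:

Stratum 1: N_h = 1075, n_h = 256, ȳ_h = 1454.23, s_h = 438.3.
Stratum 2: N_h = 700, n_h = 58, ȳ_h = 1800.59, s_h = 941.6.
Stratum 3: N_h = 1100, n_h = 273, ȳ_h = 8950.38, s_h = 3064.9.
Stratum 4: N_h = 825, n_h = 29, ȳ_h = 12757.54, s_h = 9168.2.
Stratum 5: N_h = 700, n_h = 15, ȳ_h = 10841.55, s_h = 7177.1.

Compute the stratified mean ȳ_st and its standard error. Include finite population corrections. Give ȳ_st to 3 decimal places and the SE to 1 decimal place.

ȳ_st = Σ W_h ȳ_h = (1075·1454.23 + 700·1800.59 + 1100·8950.38 + 825·12757.54 + 700·10841.55)/4400 = 6996.17813
V̂(ȳ_st) = Σ W_h² (1 − n_h/N_h) s_h²/n_h, with W_h = N_h/N and N = 4400:
  stratum 1: (1075/4400)²·(1 − 256/1075)·438.3²/256 = 34.1264
  stratum 2: (700/4400)²·(1 − 58/700)·941.6²/58 = 354.84
  stratum 3: (1100/4400)²·(1 − 273/1100)·3064.9²/273 = 1616.82
  stratum 4: (825/4400)²·(1 − 29/825)·9168.2²/29 = 98317.7
  stratum 5: (700/4400)²·(1 − 15/700)·7177.1²/15 = 85053.1
V̂(ȳ_st) = 185377
SE(ȳ_st) = √185377 = 430.554

ȳ_st ≈ 6996.178, SE ≈ 430.6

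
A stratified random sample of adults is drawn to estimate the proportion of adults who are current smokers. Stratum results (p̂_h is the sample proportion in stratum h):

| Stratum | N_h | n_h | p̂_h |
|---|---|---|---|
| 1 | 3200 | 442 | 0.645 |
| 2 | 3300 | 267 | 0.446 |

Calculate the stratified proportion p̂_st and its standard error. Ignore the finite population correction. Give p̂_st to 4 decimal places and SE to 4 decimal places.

p̂_st ≈ 0.5440, SE ≈ 0.0191

N = 6500; stratum weights W_h = N_h/N.
p̂_st = Σ W_h p̂_h = (3200·0.645 + 3300·0.446)/6500 = 0.54397
V̂(p̂_st) = Σ W_h² p̂_h(1−p̂_h)/(n_h−1):
  stratum 1: (3200/6500)²·0.645·0.355/441 = 0.000125841
  stratum 2: (3300/6500)²·0.446·0.554/266 = 0.000239422
V̂(p̂_st) = 0.000365263; SE = √V̂ = 0.0191119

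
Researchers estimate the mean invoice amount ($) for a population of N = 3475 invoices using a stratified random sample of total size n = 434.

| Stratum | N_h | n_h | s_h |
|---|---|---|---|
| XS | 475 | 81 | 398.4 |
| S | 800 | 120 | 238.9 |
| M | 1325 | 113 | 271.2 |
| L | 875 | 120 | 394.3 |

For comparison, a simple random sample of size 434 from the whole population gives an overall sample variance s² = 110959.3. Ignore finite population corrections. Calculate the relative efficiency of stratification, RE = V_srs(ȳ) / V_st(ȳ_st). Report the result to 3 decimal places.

V̂(ȳ_st) = Σ W_h² s_h²/n_h, with W_h = N_h/N and N = 3475:
  stratum XS: (475/3475)²·398.4²/81 = 36.6127
  stratum S: (800/3475)²·238.9²/120 = 25.207
  stratum M: (1325/3475)²·271.2²/113 = 94.6287
  stratum L: (875/3475)²·394.3²/120 = 82.1446
V_st = 238.593
V_srs = s²/n = 110959.3/434 = 255.667
Relative efficiency = V_srs / V_st = 255.667/238.593 = 1.0716

RE ≈ 1.072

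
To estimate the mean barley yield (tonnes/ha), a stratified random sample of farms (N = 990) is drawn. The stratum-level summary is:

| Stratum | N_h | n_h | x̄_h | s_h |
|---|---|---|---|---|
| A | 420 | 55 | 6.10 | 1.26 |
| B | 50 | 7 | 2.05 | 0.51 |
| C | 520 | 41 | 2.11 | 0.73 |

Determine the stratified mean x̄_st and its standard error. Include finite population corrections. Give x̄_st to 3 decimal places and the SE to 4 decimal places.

x̄_st ≈ 3.800, SE ≈ 0.0889

x̄_st = Σ W_h x̄_h = (420·6.10 + 50·2.05 + 520·2.11)/990 = 3.79970
V̂(x̄_st) = Σ W_h² (1 − n_h/N_h) s_h²/n_h, with W_h = N_h/N and N = 990:
  stratum A: (420/990)²·(1 − 55/420)·1.26²/55 = 0.00451492
  stratum B: (50/990)²·(1 − 7/50)·0.51²/7 = 8.15099e-05
  stratum C: (520/990)²·(1 − 41/520)·0.73²/41 = 0.00330317
V̂(x̄_st) = 0.0078996
SE(x̄_st) = √0.0078996 = 0.0888797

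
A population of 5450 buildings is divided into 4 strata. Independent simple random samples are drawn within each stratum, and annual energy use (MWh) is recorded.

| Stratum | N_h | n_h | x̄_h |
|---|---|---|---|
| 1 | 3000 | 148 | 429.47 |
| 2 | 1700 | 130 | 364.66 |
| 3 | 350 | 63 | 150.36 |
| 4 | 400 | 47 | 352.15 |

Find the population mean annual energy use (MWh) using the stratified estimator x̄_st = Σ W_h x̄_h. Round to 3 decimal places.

x̄_st ≈ 385.655

N = Σ N_h = 5450. Stratum weights W_h = N_h/N.
x̄_st = (3000·429.47 + 1700·364.66 + 350·150.36 + 400·352.15) / 5450 = 385.65468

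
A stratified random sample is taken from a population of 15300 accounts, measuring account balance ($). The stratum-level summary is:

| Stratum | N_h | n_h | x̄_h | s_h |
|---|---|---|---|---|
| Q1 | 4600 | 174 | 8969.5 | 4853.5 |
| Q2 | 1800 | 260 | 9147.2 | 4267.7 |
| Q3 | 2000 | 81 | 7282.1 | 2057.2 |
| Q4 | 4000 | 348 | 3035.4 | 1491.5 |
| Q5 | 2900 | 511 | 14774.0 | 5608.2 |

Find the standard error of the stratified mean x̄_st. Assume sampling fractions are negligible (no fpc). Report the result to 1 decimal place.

V̂(x̄_st) = Σ W_h² s_h²/n_h, with W_h = N_h/N and N = 15300:
  stratum Q1: (4600/15300)²·4853.5²/174 = 12237.5
  stratum Q2: (1800/15300)²·4267.7²/260 = 969.564
  stratum Q3: (2000/15300)²·2057.2²/81 = 892.781
  stratum Q4: (4000/15300)²·1491.5²/348 = 436.922
  stratum Q5: (2900/15300)²·5608.2²/511 = 2211.26
V̂(x̄_st) = 16748.1
SE(x̄_st) = √16748.1 = 129.414

SE(x̄_st) ≈ 129.4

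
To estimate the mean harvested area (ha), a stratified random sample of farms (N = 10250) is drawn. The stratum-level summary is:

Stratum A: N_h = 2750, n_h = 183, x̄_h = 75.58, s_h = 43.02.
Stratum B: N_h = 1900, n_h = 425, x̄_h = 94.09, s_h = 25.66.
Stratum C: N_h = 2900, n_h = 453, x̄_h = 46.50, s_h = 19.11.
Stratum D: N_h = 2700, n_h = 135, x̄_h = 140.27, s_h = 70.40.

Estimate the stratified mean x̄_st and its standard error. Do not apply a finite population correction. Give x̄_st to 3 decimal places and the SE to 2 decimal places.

x̄_st = Σ W_h x̄_h = (2750·75.58 + 1900·94.09 + 2900·46.50 + 2700·140.27)/10250 = 87.82390
V̂(x̄_st) = Σ W_h² s_h²/n_h, with W_h = N_h/N and N = 10250:
  stratum A: (2750/10250)²·43.02²/183 = 0.72796
  stratum B: (1900/10250)²·25.66²/425 = 0.0532334
  stratum C: (2900/10250)²·19.11²/453 = 0.0645315
  stratum D: (2700/10250)²·70.40²/135 = 2.54737
V̂(x̄_st) = 3.39309
SE(x̄_st) = √3.39309 = 1.84203

x̄_st ≈ 87.824, SE ≈ 1.84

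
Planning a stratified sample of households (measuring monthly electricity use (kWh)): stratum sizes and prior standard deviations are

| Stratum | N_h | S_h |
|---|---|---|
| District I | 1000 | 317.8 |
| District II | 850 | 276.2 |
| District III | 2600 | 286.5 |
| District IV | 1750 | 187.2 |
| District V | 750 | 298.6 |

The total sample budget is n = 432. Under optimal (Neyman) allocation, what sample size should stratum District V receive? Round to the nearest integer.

52

Neyman allocation: n_h = n · N_h S_h / Σ N_i S_i, with n = 432.
  stratum District I: N_h·S_h = 1000·317.8 = 317800.00
  stratum District II: N_h·S_h = 850·276.2 = 234770.00
  stratum District III: N_h·S_h = 2600·286.5 = 744900.00
  stratum District IV: N_h·S_h = 1750·187.2 = 327600.00
  stratum District V: N_h·S_h = 750·298.6 = 223950.00
Σ N_h S_h = 1849020.00
n for stratum District V = 432·223950.00/1849020.00 = 52.323 → 52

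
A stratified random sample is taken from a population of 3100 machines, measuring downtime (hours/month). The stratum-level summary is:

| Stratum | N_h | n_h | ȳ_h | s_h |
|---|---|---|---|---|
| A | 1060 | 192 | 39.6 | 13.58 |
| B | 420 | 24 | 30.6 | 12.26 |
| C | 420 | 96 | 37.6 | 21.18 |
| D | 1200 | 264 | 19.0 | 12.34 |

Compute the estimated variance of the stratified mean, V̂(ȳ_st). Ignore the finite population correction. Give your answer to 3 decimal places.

V̂(ȳ_st) ≈ 0.399

V̂(ȳ_st) = Σ W_h² s_h²/n_h, with W_h = N_h/N and N = 3100:
  stratum A: (1060/3100)²·13.58²/192 = 0.112302
  stratum B: (420/3100)²·12.26²/24 = 0.11496
  stratum C: (420/3100)²·21.18²/96 = 0.085774
  stratum D: (1200/3100)²·12.34²/264 = 0.0864302
V̂(ȳ_st) = 0.399466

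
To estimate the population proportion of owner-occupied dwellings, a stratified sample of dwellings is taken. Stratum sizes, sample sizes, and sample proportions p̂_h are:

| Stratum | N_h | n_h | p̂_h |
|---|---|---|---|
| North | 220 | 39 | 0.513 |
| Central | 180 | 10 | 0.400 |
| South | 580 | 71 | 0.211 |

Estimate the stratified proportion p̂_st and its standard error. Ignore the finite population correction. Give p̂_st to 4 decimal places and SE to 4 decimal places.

p̂_st ≈ 0.3135, SE ≈ 0.0454

N = 980; stratum weights W_h = N_h/N.
p̂_st = Σ W_h p̂_h = (220·0.513 + 180·0.400 + 580·0.211)/980 = 0.31351
V̂(p̂_st) = Σ W_h² p̂_h(1−p̂_h)/(n_h−1):
  stratum North: (220/980)²·0.513·0.487/38 = 0.000331326
  stratum Central: (180/980)²·0.400·0.600/9 = 0.000899625
  stratum South: (580/980)²·0.211·0.789/70 = 0.000833039
V̂(p̂_st) = 0.00206399; SE = √V̂ = 0.0454312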